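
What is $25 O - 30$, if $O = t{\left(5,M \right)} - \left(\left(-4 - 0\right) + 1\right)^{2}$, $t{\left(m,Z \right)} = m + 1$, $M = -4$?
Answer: $-105$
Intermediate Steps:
$t{\left(m,Z \right)} = 1 + m$
$O = -3$ ($O = \left(1 + 5\right) - \left(\left(-4 - 0\right) + 1\right)^{2} = 6 - \left(\left(-4 + 0\right) + 1\right)^{2} = 6 - \left(-4 + 1\right)^{2} = 6 - \left(-3\right)^{2} = 6 - 9 = -3$)
$25 O - 30 = 25 \left(-3\right) - 30 = -75 - 30 = -105$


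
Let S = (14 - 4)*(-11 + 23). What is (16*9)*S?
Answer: 17280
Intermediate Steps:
S = 120 (S = 10*12 = 120)
(16*9)*S = (16*9)*120 = 144*120 = 17280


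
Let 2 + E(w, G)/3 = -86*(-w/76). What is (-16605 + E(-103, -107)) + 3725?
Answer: -502955/38 ≈ -13236.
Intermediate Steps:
E(w, G) = -6 + 129*w/38 (E(w, G) = -6 + 3*(-86*(-w/76)) = -6 + 3*(-(-43)*w/38) = -6 + 3*(43*w/38) = -6 + 129*w/38)
(-16605 + E(-103, -107)) + 3725 = (-16605 + (-6 + (129/38)*(-103))) + 3725 = (-16605 + (-6 - 13287/38)) + 3725 = (-16605 - 13515/38) + 3725 = -644505/38 + 3725 = -502955/38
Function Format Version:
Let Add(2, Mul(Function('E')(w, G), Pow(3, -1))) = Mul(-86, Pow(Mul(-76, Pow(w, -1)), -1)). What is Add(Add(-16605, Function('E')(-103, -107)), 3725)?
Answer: Rational(-502955, 38) ≈ -13236.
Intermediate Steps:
Function('E')(w, G) = Add(-6, Mul(Rational(129, 38), w)) (Function('E')(w, G) = Add(-6, Mul(3, Mul(-86, Pow(Mul(-76, Pow(w, -1)), -1)))) = Add(-6, Mul(3, Mul(-86, Mul(Rational(-1, 76), w)))) = Add(-6, Mul(3, Mul(Rational(43, 38), w))) = Add(-6, Mul(Rational(129, 38), w)))
Add(Add(-16605, Function('E')(-103, -107)), 3725) = Add(Add(-16605, Add(-6, Mul(Rational(129, 38), -103))), 3725) = Add(Add(-16605, Add(-6, Rational(-13287, 38))), 3725) = Add(Add(-16605, Rational(-13515, 38)), 3725) = Add(Rational(-644505, 38), 3725) = Rational(-502955, 38)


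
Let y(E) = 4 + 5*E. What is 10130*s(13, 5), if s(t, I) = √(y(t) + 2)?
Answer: 10130*√71 ≈ 85357.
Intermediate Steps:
s(t, I) = √(6 + 5*t) (s(t, I) = √((4 + 5*t) + 2) = √(6 + 5*t))
10130*s(13, 5) = 10130*√(6 + 5*13) = 10130*√(6 + 65) = 10130*√71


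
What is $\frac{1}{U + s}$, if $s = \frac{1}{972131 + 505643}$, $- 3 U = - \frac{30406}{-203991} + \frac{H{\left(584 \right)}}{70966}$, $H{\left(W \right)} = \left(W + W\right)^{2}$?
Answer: $- \frac{32089327395223266}{207218776073631701} \approx -0.15486$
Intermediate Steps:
$H{\left(W \right)} = 4 W^{2}$ ($H{\left(W \right)} = \left(2 W\right)^{2} = 4 W^{2}$)
$U = - \frac{140223605090}{21714637959}$ ($U = - \frac{- \frac{30406}{-203991} + \frac{4 \cdot 584^{2}}{70966}}{3} = - \frac{\left(-30406\right) \left(- \frac{1}{203991}\right) + 4 \cdot 341056 \cdot \frac{1}{70966}}{3} = - \frac{\frac{30406}{203991} + 1364224 \cdot \frac{1}{70966}}{3} = - \frac{\frac{30406}{203991} + \frac{682112}{35483}}{3} = \left(- \frac{1}{3}\right) \frac{140223605090}{7238212653} = - \frac{140223605090}{21714637959} \approx -6.4576$)
$s = \frac{1}{1477774} \approx 6.7669 \cdot 10^{-7}$
$\frac{1}{U + s} = \frac{1}{- \frac{140223605090}{21714637959} + \frac{1}{1477774}} = \frac{1}{- \frac{207218776073631701}{32089327395223266}} = - \frac{32089327395223266}{207218776073631701}$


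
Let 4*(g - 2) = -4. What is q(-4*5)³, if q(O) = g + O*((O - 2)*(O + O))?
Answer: -5450846772799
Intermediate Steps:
g = 1 (g = 2 + (¼)*(-4) = 2 - 1 = 1)
q(O) = 1 + 2*O²*(-2 + O) (q(O) = 1 + O*((O - 2)*(O + O)) = 1 + O*((-2 + O)*(2*O)) = 1 + O*(2*O*(-2 + O)) = 1 + 2*O²*(-2 + O))
q(-4*5)³ = (1 - 4*(-4*5)² + 2*(-4*5)³)³ = (1 - 4*(-20)² + 2*(-20)³)³ = (1 - 4*400 + 2*(-8000))³ = (1 - 1600 - 16000)³ = (-17599)³ = -5450846772799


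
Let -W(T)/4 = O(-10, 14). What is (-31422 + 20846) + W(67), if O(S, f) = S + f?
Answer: -10592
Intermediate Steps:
W(T) = -16 (W(T) = -4*(-10 + 14) = -4*4 = -16)
(-31422 + 20846) + W(67) = (-31422 + 20846) - 16 = -10576 - 16 = -10592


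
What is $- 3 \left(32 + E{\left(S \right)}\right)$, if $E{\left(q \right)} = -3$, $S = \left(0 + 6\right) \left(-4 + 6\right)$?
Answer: $-87$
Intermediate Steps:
$S = 12$ ($S = 6 \cdot 2 = 12$)
$- 3 \left(32 + E{\left(S \right)}\right) = - 3 \left(32 - 3\right) = \left(-3\right) 29 = -87$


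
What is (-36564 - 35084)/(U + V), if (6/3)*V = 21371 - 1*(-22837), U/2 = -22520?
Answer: 8956/2867 ≈ 3.1238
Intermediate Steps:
U = -45040 (U = 2*(-22520) = -45040)
V = 22104 (V = (21371 - 1*(-22837))/2 = (21371 + 22837)/2 = (½)*44208 = 22104)
(-36564 - 35084)/(U + V) = (-36564 - 35084)/(-45040 + 22104) = -71648/(-22936) = -71648*(-1/22936) = 8956/2867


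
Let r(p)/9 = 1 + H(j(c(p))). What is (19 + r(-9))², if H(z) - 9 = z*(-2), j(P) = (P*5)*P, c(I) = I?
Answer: 51566761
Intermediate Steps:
j(P) = 5*P² (j(P) = (5*P)*P = 5*P²)
H(z) = 9 - 2*z (H(z) = 9 + z*(-2) = 9 - 2*z)
r(p) = 90 - 90*p² (r(p) = 9*(1 + (9 - 10*p²)) = 9*(10 - 10*p²) = 90 - 90*p²)
(19 + r(-9))² = (19 + (90 - 90*(-9)²))² = (19 + (90 - 90*81))² = (19 + (90 - 7290))² = (19 - 7200)² = (-7181)² = 51566761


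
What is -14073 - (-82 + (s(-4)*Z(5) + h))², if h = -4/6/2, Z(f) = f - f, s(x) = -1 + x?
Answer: -187666/9 ≈ -20852.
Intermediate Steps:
Z(f) = 0
h = -⅓ (h = -4*⅙*(½) = -⅔*½ = -⅓ ≈ -0.33333)
-14073 - (-82 + (s(-4)*Z(5) + h))² = -14073 - (-82 + ((-1 - 4)*0 - ⅓))² = -14073 - (-82 + (-5*0 - ⅓))² = -14073 - (-82 + (0 - ⅓))² = -14073 - (-82 - ⅓)² = -14073 - (-247/3)² = -14073 - 1*61009/9 = -14073 - 61009/9 = -187666/9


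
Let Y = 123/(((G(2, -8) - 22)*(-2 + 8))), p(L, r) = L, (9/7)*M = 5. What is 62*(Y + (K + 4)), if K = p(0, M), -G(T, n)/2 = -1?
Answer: 3689/20 ≈ 184.45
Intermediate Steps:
M = 35/9 (M = (7/9)*5 = 35/9 ≈ 3.8889)
G(T, n) = 2 (G(T, n) = -2*(-1) = 2)
K = 0
Y = -41/40 (Y = 123/(((2 - 22)*(-2 + 8))) = 123/((-20*6)) = 123/(-120) = 123*(-1/120) = -41/40 ≈ -1.0250)
62*(Y + (K + 4)) = 62*(-41/40 + (0 + 4)) = 62*(-41/40 + 4) = 62*(119/40) = 3689/20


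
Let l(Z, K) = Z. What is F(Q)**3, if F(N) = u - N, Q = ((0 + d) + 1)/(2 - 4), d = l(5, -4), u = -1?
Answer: 8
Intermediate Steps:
d = 5
Q = -3 (Q = ((0 + 5) + 1)/(2 - 4) = (5 + 1)/(-2) = 6*(-1/2) = -3)
F(N) = -1 - N
F(Q)**3 = (-1 - 1*(-3))**3 = (-1 + 3)**3 = 2**3 = 8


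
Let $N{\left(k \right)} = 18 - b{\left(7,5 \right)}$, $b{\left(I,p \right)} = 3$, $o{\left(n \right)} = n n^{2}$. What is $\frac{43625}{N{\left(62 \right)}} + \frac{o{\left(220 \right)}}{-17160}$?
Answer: $\frac{89225}{39} \approx 2287.8$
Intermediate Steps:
$o{\left(n \right)} = n^{3}$
$N{\left(k \right)} = 15$ ($N{\left(k \right)} = 18 - 3 = 15$)
$\frac{43625}{N{\left(62 \right)}} + \frac{o{\left(220 \right)}}{-17160} = \frac{43625}{15} + \frac{220^{3}}{-17160} = 43625 \cdot \frac{1}{15} + 10648000 \left(- \frac{1}{17160}\right) = \frac{8725}{3} - \frac{24200}{39} = \frac{89225}{39}$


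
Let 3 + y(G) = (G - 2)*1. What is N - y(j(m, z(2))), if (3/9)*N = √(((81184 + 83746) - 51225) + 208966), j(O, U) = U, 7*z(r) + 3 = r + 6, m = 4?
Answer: 30/7 + 3*√322671 ≈ 1708.4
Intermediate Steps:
z(r) = 3/7 + r/7 (z(r) = -3/7 + (r + 6)/7 = -3/7 + (6 + r)/7 = -3/7 + (6/7 + r/7) = 3/7 + r/7)
y(G) = -5 + G (y(G) = -3 + (G - 2)*1 = -3 + (-2 + G)*1 = -3 + (-2 + G) = -5 + G)
N = 3*√322671 (N = 3*√(((81184 + 83746) - 51225) + 208966) = 3*√((164930 - 51225) + 208966) = 3*√(113705 + 208966) = 3*√322671 ≈ 1704.1)
N - y(j(m, z(2))) = 3*√322671 - (-5 + (3/7 + (⅐)*2)) = 3*√322671 - (-5 + (3/7 + 2/7)) = 3*√322671 - (-5 + 5/7) = 3*√322671 - 1*(-30/7) = 3*√322671 + 30/7 = 30/7 + 3*√322671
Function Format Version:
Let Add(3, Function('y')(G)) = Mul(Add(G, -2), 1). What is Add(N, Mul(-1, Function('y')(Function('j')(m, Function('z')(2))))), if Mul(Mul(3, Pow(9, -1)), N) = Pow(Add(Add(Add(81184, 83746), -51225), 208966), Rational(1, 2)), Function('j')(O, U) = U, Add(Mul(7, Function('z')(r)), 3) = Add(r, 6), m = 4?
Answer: Add(Rational(30, 7), Mul(3, Pow(322671, Rational(1, 2)))) ≈ 1708.4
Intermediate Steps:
Function('z')(r) = Add(Rational(3, 7), Mul(Rational(1, 7), r)) (Function('z')(r) = Add(Rational(-3, 7), Mul(Rational(1, 7), Add(r, 6))) = Add(Rational(-3, 7), Mul(Rational(1, 7), Add(6, r))) = Add(Rational(-3, 7), Add(Rational(6, 7), Mul(Rational(1, 7), r))) = Add(Rational(3, 7), Mul(Rational(1, 7), r)))
Function('y')(G) = Add(-5, G) (Function('y')(G) = Add(-3, Mul(Add(G, -2), 1)) = Add(-3, Mul(Add(-2, G), 1)) = Add(-3, Add(-2, G)) = Add(-5, G))
N = Mul(3, Pow(322671, Rational(1, 2))) (N = Mul(3, Pow(Add(Add(Add(81184, 83746), -51225), 208966), Rational(1, 2))) = Mul(3, Pow(Add(Add(164930, -51225), 208966), Rational(1, 2))) = Mul(3, Pow(Add(113705, 208966), Rational(1, 2))) = Mul(3, Pow(322671, Rational(1, 2))) ≈ 1704.1)
Add(N, Mul(-1, Function('y')(Function('j')(m, Function('z')(2))))) = Add(Mul(3, Pow(322671, Rational(1, 2))), Mul(-1, Add(-5, Add(Rational(3, 7), Mul(Rational(1, 7), 2))))) = Add(Mul(3, Pow(322671, Rational(1, 2))), Mul(-1, Add(-5, Add(Rational(3, 7), Rational(2, 7))))) = Add(Mul(3, Pow(322671, Rational(1, 2))), Mul(-1, Add(-5, Rational(5, 7)))) = Add(Mul(3, Pow(322671, Rational(1, 2))), Mul(-1, Rational(-30, 7))) = Add(Mul(3, Pow(322671, Rational(1, 2))), Rational(30, 7)) = Add(Rational(30, 7), Mul(3, Pow(322671, Rational(1, 2))))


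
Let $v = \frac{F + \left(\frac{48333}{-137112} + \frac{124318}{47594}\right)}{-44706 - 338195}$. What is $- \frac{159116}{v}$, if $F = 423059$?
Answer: $\frac{66263866714820333408}{460129078212661} \approx 1.4401 \cdot 10^{5}$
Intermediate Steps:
$v = - \frac{460129078212661}{416450053513288}$ ($v = \frac{423059 + \left(\frac{48333}{-137112} + \frac{124318}{47594}\right)}{-44706 - 338195} = \frac{423059 + \left(48333 \left(- \frac{1}{137112}\right) + 124318 \cdot \frac{1}{47594}\right)}{-382901} = \left(423059 + \left(- \frac{16111}{45704} + \frac{62159}{23797}\right)\right) \left(- \frac{1}{382901}\right) = \left(423059 + \frac{2457521469}{1087618088}\right) \left(- \frac{1}{382901}\right) = \frac{460129078212661}{1087618088} \left(- \frac{1}{382901}\right) = - \frac{460129078212661}{416450053513288} \approx -1.1049$)
$- \frac{159116}{v} = - \frac{159116}{- \frac{460129078212661}{416450053513288}} = \left(-159116\right) \left(- \frac{416450053513288}{460129078212661}\right) = \frac{66263866714820333408}{460129078212661}$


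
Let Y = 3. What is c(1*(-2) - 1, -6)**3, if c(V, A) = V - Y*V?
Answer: 216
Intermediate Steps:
c(V, A) = -2*V (c(V, A) = V - 3*V = -2*V)
c(1*(-2) - 1, -6)**3 = (-2*(1*(-2) - 1))**3 = (-2*(-2 - 1))**3 = (-2*(-3))**3 = 6**3 = 216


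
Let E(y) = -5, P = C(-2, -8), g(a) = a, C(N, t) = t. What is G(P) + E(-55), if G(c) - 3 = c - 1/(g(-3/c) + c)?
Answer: -602/61 ≈ -9.8689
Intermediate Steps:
P = -8
G(c) = 3 + c - 1/(c - 3/c) (G(c) = 3 + (c - 1/(-3/c + c)) = 3 + (c - 1/(c - 3/c)) = 3 + c - 1/(c - 3/c))
G(P) + E(-55) = (-9 - 8*(-4 + (-8)**2 + 3*(-8)))/(-3 + (-8)**2) - 5 = (-9 - 8*(-4 + 64 - 24))/(-3 + 64) - 5 = (-9 - 8*36)/61 - 5 = (-9 - 288)/61 - 5 = (1/61)*(-297) - 5 = -297/61 - 5 = -602/61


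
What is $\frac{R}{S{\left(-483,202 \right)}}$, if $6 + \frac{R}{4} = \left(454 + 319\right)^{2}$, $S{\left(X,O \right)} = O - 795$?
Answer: $- \frac{2390092}{593} \approx -4030.5$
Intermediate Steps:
$S{\left(X,O \right)} = -795 + O$
$R = 2390092$ ($R = -24 + 4 \left(454 + 319\right)^{2} = -24 + 4 \cdot 773^{2} = -24 + 4 \cdot 597529 = -24 + 2390116 = 2390092$)
$\frac{R}{S{\left(-483,202 \right)}} = \frac{2390092}{-795 + 202} = \frac{2390092}{-593} = 2390092 \left(- \frac{1}{593}\right) = - \frac{2390092}{593}$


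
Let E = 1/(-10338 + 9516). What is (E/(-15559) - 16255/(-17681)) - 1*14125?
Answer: -3193894093891579/226131114138 ≈ -14124.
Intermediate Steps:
E = -1/822 (E = 1/(-822) = -1/822 ≈ -0.0012165)
(E/(-15559) - 16255/(-17681)) - 1*14125 = (-1/822/(-15559) - 16255/(-17681)) - 1*14125 = (-1/822*(-1/15559) - 16255*(-1/17681)) - 14125 = (1/12789498 + 16255/17681) - 14125 = 207893307671/226131114138 - 14125 = -3193894093891579/226131114138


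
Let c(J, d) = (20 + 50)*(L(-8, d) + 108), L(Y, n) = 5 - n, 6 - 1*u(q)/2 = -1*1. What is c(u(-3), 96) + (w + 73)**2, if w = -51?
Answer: 1674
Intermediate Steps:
u(q) = 14 (u(q) = 12 - (-2) = 12 - 2*(-1) = 12 + 2 = 14)
c(J, d) = 7910 - 70*d (c(J, d) = (20 + 50)*((5 - d) + 108) = 70*(113 - d) = 7910 - 70*d)
c(u(-3), 96) + (w + 73)**2 = (7910 - 70*96) + (-51 + 73)**2 = (7910 - 6720) + 22**2 = 1190 + 484 = 1674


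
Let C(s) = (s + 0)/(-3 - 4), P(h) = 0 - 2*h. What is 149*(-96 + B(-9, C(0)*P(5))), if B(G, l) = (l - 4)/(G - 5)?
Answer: -99830/7 ≈ -14261.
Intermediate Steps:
P(h) = -2*h
C(s) = -s/7 (C(s) = s/(-7) = s*(-⅐) = -s/7)
B(G, l) = (-4 + l)/(-5 + G)
149*(-96 + B(-9, C(0)*P(5))) = 149*(-96 + (-4 + (-⅐*0)*(-2*5))/(-5 - 9)) = 149*(-96 + (-4 + 0*(-10))/(-14)) = 149*(-96 - (-4 + 0)/14) = 149*(-96 - 1/14*(-4)) = 149*(-96 + 2/7) = 149*(-670/7) = -99830/7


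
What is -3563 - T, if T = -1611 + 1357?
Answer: -3309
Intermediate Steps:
T = -254
-3563 - T = -3563 - 1*(-254) = -3563 + 254 = -3309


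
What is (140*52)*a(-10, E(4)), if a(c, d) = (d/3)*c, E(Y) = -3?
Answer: 72800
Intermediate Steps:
a(c, d) = c*d/3 (a(c, d) = (d*(⅓))*c = (d/3)*c = c*d/3)
(140*52)*a(-10, E(4)) = (140*52)*((⅓)*(-10)*(-3)) = 7280*10 = 72800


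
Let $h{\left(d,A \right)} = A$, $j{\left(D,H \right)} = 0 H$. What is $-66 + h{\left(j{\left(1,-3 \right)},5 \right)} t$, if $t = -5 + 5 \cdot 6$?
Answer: $59$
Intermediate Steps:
$j{\left(D,H \right)} = 0$
$t = 25$ ($t = -5 + 30 = 25$)
$-66 + h{\left(j{\left(1,-3 \right)},5 \right)} t = -66 + 5 \cdot 25 = -66 + 125 = 59$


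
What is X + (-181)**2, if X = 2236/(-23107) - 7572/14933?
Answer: 11304198483999/345056831 ≈ 32760.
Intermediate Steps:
X = -208356392/345056831 (X = 2236*(-1/23107) - 7572*1/14933 = -2236/23107 - 7572/14933 = -208356392/345056831 ≈ -0.60383)
X + (-181)**2 = -208356392/345056831 + (-181)**2 = -208356392/345056831 + 32761 = 11304198483999/345056831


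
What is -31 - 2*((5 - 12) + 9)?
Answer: -35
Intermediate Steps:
-31 - 2*((5 - 12) + 9) = -31 - 2*(-7 + 9) = -31 - 2*2 = -31 - 4 = -35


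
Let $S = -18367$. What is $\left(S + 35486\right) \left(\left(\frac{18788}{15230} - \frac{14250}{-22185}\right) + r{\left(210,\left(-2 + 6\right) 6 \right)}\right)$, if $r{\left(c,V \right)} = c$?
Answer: $\frac{2402974721782}{662505} \approx 3.6271 \cdot 10^{6}$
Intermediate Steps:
$\left(S + 35486\right) \left(\left(\frac{18788}{15230} - \frac{14250}{-22185}\right) + r{\left(210,\left(-2 + 6\right) 6 \right)}\right) = \left(-18367 + 35486\right) \left(\left(\frac{18788}{15230} - \frac{14250}{-22185}\right) + 210\right) = 17119 \left(\left(18788 \cdot \frac{1}{15230} - - \frac{950}{1479}\right) + 210\right) = 17119 \left(\left(\frac{9394}{7615} + \frac{950}{1479}\right) + 210\right) = 17119 \left(\frac{21127976}{11262585} + 210\right) = 17119 \cdot \frac{2386270826}{11262585} = \frac{2402974721782}{662505}$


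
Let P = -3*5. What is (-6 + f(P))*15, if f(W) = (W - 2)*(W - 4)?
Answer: 4755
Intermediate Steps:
P = -15
f(W) = (-4 + W)*(-2 + W) (f(W) = (-2 + W)*(-4 + W) = (-4 + W)*(-2 + W))
(-6 + f(P))*15 = (-6 + (8 + (-15)² - 6*(-15)))*15 = (-6 + (8 + 225 + 90))*15 = (-6 + 323)*15 = 317*15 = 4755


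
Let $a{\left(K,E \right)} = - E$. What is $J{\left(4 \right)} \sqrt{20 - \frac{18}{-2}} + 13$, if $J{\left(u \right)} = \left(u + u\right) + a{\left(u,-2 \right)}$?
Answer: $13 + 10 \sqrt{29} \approx 66.852$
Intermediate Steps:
$J{\left(u \right)} = 2 + 2 u$ ($J{\left(u \right)} = \left(u + u\right) - -2 = 2 u + 2 = 2 + 2 u$)
$J{\left(4 \right)} \sqrt{20 - \frac{18}{-2}} + 13 = \left(2 + 2 \cdot 4\right) \sqrt{20 - \frac{18}{-2}} + 13 = \left(2 + 8\right) \sqrt{20 - -9} + 13 = 10 \sqrt{20 + 9} + 13 = 10 \sqrt{29} + 13 = 13 + 10 \sqrt{29}$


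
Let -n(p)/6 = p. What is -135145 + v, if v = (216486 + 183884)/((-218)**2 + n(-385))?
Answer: -3367207780/24917 ≈ -1.3514e+5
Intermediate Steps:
n(p) = -6*p
v = 200185/24917 (v = (216486 + 183884)/((-218)**2 - 6*(-385)) = 400370/(47524 + 2310) = 400370/49834 = 400370*(1/49834) = 200185/24917 ≈ 8.0341)
-135145 + v = -135145 + 200185/24917 = -3367207780/24917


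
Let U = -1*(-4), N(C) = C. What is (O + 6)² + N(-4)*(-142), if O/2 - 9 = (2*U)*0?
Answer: 1144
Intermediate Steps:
U = 4
O = 18 (O = 18 + 2*((2*4)*0) = 18 + 2*(8*0) = 18 + 2*0 = 18 + 0 = 18)
(O + 6)² + N(-4)*(-142) = (18 + 6)² - 4*(-142) = 24² + 568 = 576 + 568 = 1144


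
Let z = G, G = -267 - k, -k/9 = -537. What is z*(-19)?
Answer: 96900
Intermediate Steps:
k = 4833 (k = -9*(-537) = 4833)
G = -5100 (G = -267 - 1*4833 = -267 - 4833 = -5100)
z = -5100
z*(-19) = -5100*(-19) = 96900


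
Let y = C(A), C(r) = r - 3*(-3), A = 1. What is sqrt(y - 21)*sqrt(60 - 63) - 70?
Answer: -70 - sqrt(33) ≈ -75.745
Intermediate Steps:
C(r) = 9 + r (C(r) = r + 9 = 9 + r)
y = 10 (y = 9 + 1 = 10)
sqrt(y - 21)*sqrt(60 - 63) - 70 = sqrt(10 - 21)*sqrt(60 - 63) - 70 = sqrt(-11)*sqrt(-3) - 70 = (I*sqrt(11))*(I*sqrt(3)) - 70 = -sqrt(33) - 70 = -70 - sqrt(33)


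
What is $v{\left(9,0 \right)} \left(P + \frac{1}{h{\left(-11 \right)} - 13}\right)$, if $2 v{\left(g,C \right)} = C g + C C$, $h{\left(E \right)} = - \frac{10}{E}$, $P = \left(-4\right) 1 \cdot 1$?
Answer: $0$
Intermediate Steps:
$P = -4$ ($P = \left(-4\right) 1 = -4$)
$v{\left(g,C \right)} = \frac{C^{2}}{2} + \frac{C g}{2}$ ($v{\left(g,C \right)} = \frac{C g + C C}{2} = \frac{C g + C^{2}}{2} = \frac{C^{2} + C g}{2} = \frac{C^{2}}{2} + \frac{C g}{2}$)
$v{\left(9,0 \right)} \left(P + \frac{1}{h{\left(-11 \right)} - 13}\right) = \frac{1}{2} \cdot 0 \left(0 + 9\right) \left(-4 + \frac{1}{- \frac{10}{-11} - 13}\right) = \frac{1}{2} \cdot 0 \cdot 9 \left(-4 + \frac{1}{\left(-10\right) \left(- \frac{1}{11}\right) - 13}\right) = 0 \left(-4 + \frac{1}{\frac{10}{11} - 13}\right) = 0 \left(-4 + \frac{1}{- \frac{133}{11}}\right) = 0 \left(-4 - \frac{11}{133}\right) = 0 \left(- \frac{543}{133}\right) = 0$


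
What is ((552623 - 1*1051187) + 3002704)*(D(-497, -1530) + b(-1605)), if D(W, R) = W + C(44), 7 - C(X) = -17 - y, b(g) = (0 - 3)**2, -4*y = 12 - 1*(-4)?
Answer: -1171937520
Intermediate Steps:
y = -4 (y = -(12 - 1*(-4))/4 = -(12 + 4)/4 = -1/4*16 = -4)
b(g) = 9 (b(g) = (-3)**2 = 9)
C(X) = 20 (C(X) = 7 - (-17 - 1*(-4)) = 7 - (-17 + 4) = 7 - 1*(-13) = 7 + 13 = 20)
D(W, R) = 20 + W (D(W, R) = W + 20 = 20 + W)
((552623 - 1*1051187) + 3002704)*(D(-497, -1530) + b(-1605)) = ((552623 - 1*1051187) + 3002704)*((20 - 497) + 9) = ((552623 - 1051187) + 3002704)*(-477 + 9) = (-498564 + 3002704)*(-468) = 2504140*(-468) = -1171937520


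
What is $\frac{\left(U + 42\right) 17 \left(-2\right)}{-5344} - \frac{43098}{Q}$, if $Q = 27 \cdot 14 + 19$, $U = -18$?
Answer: $- \frac{14374485}{132598} \approx -108.41$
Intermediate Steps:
$Q = 397$ ($Q = 378 + 19 = 397$)
$\frac{\left(U + 42\right) 17 \left(-2\right)}{-5344} - \frac{43098}{Q} = \frac{\left(-18 + 42\right) 17 \left(-2\right)}{-5344} - \frac{43098}{397} = 24 \left(-34\right) \left(- \frac{1}{5344}\right) - \frac{43098}{397} = \left(-816\right) \left(- \frac{1}{5344}\right) - \frac{43098}{397} = \frac{51}{334} - \frac{43098}{397} = - \frac{14374485}{132598}$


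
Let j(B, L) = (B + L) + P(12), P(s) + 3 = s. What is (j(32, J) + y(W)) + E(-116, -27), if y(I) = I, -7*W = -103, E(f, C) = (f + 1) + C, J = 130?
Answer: 306/7 ≈ 43.714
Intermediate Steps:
P(s) = -3 + s
E(f, C) = 1 + C + f (E(f, C) = (1 + f) + C = 1 + C + f)
W = 103/7 (W = -⅐*(-103) = 103/7 ≈ 14.714)
j(B, L) = 9 + B + L (j(B, L) = (B + L) + (-3 + 12) = (B + L) + 9 = 9 + B + L)
(j(32, J) + y(W)) + E(-116, -27) = ((9 + 32 + 130) + 103/7) + (1 - 27 - 116) = (171 + 103/7) - 142 = 1300/7 - 142 = 306/7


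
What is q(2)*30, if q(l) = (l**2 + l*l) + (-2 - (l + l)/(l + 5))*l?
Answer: 600/7 ≈ 85.714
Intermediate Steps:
q(l) = 2*l**2 + l*(-2 - 2*l/(5 + l)) (q(l) = (l**2 + l**2) + (-2 - 2*l/(5 + l))*l = 2*l**2 + (-2 - 2*l/(5 + l))*l = 2*l**2 + l*(-2 - 2*l/(5 + l)))
q(2)*30 = (2*2*(-5 + 2**2 + 3*2)/(5 + 2))*30 = (2*2*(-5 + 4 + 6)/7)*30 = (2*2*(1/7)*5)*30 = (20/7)*30 = 600/7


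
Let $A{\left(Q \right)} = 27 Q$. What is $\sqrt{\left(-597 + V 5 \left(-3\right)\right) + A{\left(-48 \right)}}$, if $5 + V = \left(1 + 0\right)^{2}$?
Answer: $i \sqrt{1833} \approx 42.814 i$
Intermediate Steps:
$V = -4$ ($V = -5 + \left(1 + 0\right)^{2} = -5 + 1^{2} = -5 + 1 = -4$)
$\sqrt{\left(-597 + V 5 \left(-3\right)\right) + A{\left(-48 \right)}} = \sqrt{\left(-597 + \left(-4\right) 5 \left(-3\right)\right) + 27 \left(-48\right)} = \sqrt{\left(-597 - -60\right) - 1296} = \sqrt{\left(-597 + 60\right) - 1296} = \sqrt{-537 - 1296} = \sqrt{-1833} = i \sqrt{1833}$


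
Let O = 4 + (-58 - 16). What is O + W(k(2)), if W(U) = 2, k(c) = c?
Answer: -68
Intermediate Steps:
O = -70 (O = 4 - 74 = -70)
O + W(k(2)) = -70 + 2 = -68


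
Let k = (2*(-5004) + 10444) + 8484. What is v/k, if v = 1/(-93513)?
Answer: -1/834135960 ≈ -1.1988e-9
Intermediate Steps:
v = -1/93513 ≈ -1.0694e-5
k = 8920 (k = (-10008 + 10444) + 8484 = 436 + 8484 = 8920)
v/k = -1/93513/8920 = -1/93513*1/8920 = -1/834135960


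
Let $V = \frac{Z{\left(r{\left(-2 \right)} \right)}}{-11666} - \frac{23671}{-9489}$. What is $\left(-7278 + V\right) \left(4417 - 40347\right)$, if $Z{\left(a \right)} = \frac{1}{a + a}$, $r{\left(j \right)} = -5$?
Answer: $\frac{28937619675158003}{110698674} \approx 2.6141 \cdot 10^{8}$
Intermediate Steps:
$Z{\left(a \right)} = \frac{1}{2 a}$
$V = \frac{2761468349}{1106986740}$ ($V = \frac{\frac{1}{2} \frac{1}{-5}}{-11666} - \frac{23671}{-9489} = \frac{1}{2} \left(- \frac{1}{5}\right) \left(- \frac{1}{11666}\right) - - \frac{23671}{9489} = \left(- \frac{1}{10}\right) \left(- \frac{1}{11666}\right) + \frac{23671}{9489} = \frac{1}{116660} + \frac{23671}{9489} = \frac{2761468349}{1106986740} \approx 2.4946$)
$\left(-7278 + V\right) \left(4417 - 40347\right) = \left(-7278 + \frac{2761468349}{1106986740}\right) \left(4417 - 40347\right) = \left(- \frac{8053888025371}{1106986740}\right) \left(-35930\right) = \frac{28937619675158003}{110698674}$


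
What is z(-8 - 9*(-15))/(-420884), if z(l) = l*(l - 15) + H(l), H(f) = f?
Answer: -14351/420884 ≈ -0.034097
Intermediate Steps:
z(l) = l + l*(-15 + l) (z(l) = l*(l - 15) + l = l*(-15 + l) + l = l + l*(-15 + l))
z(-8 - 9*(-15))/(-420884) = ((-8 - 9*(-15))*(-14 + (-8 - 9*(-15))))/(-420884) = ((-8 + 135)*(-14 + (-8 + 135)))*(-1/420884) = (127*(-14 + 127))*(-1/420884) = (127*113)*(-1/420884) = 14351*(-1/420884) = -14351/420884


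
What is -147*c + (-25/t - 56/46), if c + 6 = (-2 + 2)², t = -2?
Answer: 41091/46 ≈ 893.28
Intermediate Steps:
c = -6 (c = -6 + (-2 + 2)² = -6 + 0² = -6 + 0 = -6)
-147*c + (-25/t - 56/46) = -147*(-6) + (-25/(-2) - 56/46) = 882 + (-25*(-½) - 56*1/46) = 882 + (25/2 - 28/23) = 882 + 519/46 = 41091/46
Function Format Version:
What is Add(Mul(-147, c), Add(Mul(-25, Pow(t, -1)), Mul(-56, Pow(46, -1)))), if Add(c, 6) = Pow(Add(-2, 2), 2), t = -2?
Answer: Rational(41091, 46) ≈ 893.28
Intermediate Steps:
c = -6 (c = Add(-6, Pow(Add(-2, 2), 2)) = Add(-6, Pow(0, 2)) = Add(-6, 0) = -6)
Add(Mul(-147, c), Add(Mul(-25, Pow(t, -1)), Mul(-56, Pow(46, -1)))) = Add(Mul(-147, -6), Add(Mul(-25, Pow(-2, -1)), Mul(-56, Pow(46, -1)))) = Add(882, Add(Mul(-25, Rational(-1, 2)), Mul(-56, Rational(1, 46)))) = Add(882, Add(Rational(25, 2), Rational(-28, 23))) = Add(882, Rational(519, 46)) = Rational(41091, 46)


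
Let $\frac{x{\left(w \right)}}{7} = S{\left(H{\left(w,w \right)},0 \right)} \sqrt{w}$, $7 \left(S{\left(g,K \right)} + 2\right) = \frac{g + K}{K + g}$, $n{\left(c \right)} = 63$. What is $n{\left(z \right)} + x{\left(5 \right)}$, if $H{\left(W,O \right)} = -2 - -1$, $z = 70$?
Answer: $63 - 13 \sqrt{5} \approx 33.931$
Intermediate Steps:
$H{\left(W,O \right)} = -1$ ($H{\left(W,O \right)} = -2 + 1 = -1$)
$S{\left(g,K \right)} = - \frac{13}{7}$ ($S{\left(g,K \right)} = -2 + \frac{\left(g + K\right) \frac{1}{K + g}}{7} = -2 + \frac{\left(K + g\right) \frac{1}{K + g}}{7} = -2 + \frac{1}{7} \cdot 1 = -2 + \frac{1}{7} = - \frac{13}{7}$)
$x{\left(w \right)} = - 13 \sqrt{w}$ ($x{\left(w \right)} = 7 \left(- \frac{13 \sqrt{w}}{7}\right) = - 13 \sqrt{w}$)
$n{\left(z \right)} + x{\left(5 \right)} = 63 - 13 \sqrt{5}$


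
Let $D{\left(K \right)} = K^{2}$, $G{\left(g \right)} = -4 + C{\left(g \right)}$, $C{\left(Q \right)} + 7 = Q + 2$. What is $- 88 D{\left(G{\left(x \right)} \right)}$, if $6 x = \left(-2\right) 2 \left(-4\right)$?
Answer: $- \frac{31768}{9} \approx -3529.8$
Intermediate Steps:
$x = \frac{8}{3}$ ($x = \frac{\left(-2\right) 2 \left(-4\right)}{6} = \frac{\left(-4\right) \left(-4\right)}{6} = \frac{1}{6} \cdot 16 = \frac{8}{3} \approx 2.6667$)
$C{\left(Q \right)} = -5 + Q$ ($C{\left(Q \right)} = -7 + \left(Q + 2\right) = -7 + \left(2 + Q\right) = -5 + Q$)
$G{\left(g \right)} = -9 + g$ ($G{\left(g \right)} = -4 + \left(-5 + g\right) = -9 + g$)
$- 88 D{\left(G{\left(x \right)} \right)} = - 88 \left(-9 + \frac{8}{3}\right)^{2} = - 88 \left(- \frac{19}{3}\right)^{2} = \left(-88\right) \frac{361}{9} = - \frac{31768}{9}$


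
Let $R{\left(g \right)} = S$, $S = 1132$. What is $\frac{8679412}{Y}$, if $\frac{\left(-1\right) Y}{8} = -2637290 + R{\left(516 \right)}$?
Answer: $\frac{309979}{753188} \approx 0.41156$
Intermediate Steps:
$R{\left(g \right)} = 1132$
$Y = 21089264$ ($Y = - 8 \left(-2637290 + 1132\right) = \left(-8\right) \left(-2636158\right) = 21089264$)
$\frac{8679412}{Y} = \frac{8679412}{21089264} = 8679412 \cdot \frac{1}{21089264} = \frac{309979}{753188}$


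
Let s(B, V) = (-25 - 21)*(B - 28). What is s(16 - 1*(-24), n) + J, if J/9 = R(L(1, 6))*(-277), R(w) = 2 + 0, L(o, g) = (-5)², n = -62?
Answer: -5538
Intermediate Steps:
L(o, g) = 25
R(w) = 2
s(B, V) = 1288 - 46*B (s(B, V) = -46*(-28 + B) = 1288 - 46*B)
J = -4986 (J = 9*(2*(-277)) = 9*(-554) = -4986)
s(16 - 1*(-24), n) + J = (1288 - 46*(16 - 1*(-24))) - 4986 = (1288 - 46*(16 + 24)) - 4986 = (1288 - 46*40) - 4986 = (1288 - 1840) - 4986 = -552 - 4986 = -5538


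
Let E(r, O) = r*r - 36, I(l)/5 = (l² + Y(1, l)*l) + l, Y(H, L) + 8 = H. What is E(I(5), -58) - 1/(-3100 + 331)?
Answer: 1630942/2769 ≈ 589.00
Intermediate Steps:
Y(H, L) = -8 + H
I(l) = -30*l + 5*l² (I(l) = 5*((l² + (-8 + 1)*l) + l) = 5*((l² - 7*l) + l) = 5*(l² - 6*l) = -30*l + 5*l²)
E(r, O) = -36 + r² (E(r, O) = r² - 36 = -36 + r²)
E(I(5), -58) - 1/(-3100 + 331) = (-36 + (5*5*(-6 + 5))²) - 1/(-3100 + 331) = (-36 + (5*5*(-1))²) - 1/(-2769) = (-36 + (-25)²) - 1*(-1/2769) = (-36 + 625) + 1/2769 = 589 + 1/2769 = 1630942/2769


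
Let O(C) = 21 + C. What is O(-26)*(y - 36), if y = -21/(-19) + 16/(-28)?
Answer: 23585/133 ≈ 177.33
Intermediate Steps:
y = 71/133 (y = -21*(-1/19) + 16*(-1/28) = 21/19 - 4/7 = 71/133 ≈ 0.53383)
O(-26)*(y - 36) = (21 - 26)*(71/133 - 36) = -5*(-4717/133) = 23585/133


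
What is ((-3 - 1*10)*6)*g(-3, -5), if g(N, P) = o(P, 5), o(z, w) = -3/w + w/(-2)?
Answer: 1209/5 ≈ 241.80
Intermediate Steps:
o(z, w) = -3/w - w/2 (o(z, w) = -3/w + w*(-½) = -3/w - w/2)
g(N, P) = -31/10 (g(N, P) = -3/5 - ½*5 = -3*⅕ - 5/2 = -⅗ - 5/2 = -31/10)
((-3 - 1*10)*6)*g(-3, -5) = ((-3 - 1*10)*6)*(-31/10) = ((-3 - 10)*6)*(-31/10) = -13*6*(-31/10) = -78*(-31/10) = 1209/5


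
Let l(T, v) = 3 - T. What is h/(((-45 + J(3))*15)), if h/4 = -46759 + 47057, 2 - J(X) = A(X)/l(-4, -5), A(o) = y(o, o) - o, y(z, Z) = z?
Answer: -1192/645 ≈ -1.8481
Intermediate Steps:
A(o) = 0 (A(o) = o - o = 0)
J(X) = 2 (J(X) = 2 - 0/(3 - 1*(-4)) = 2 - 0/(3 + 4) = 2 - 0/7 = 2 - 1*0 = 2 + 0 = 2)
h = 1192 (h = 4*(-46759 + 47057) = 4*298 = 1192)
h/(((-45 + J(3))*15)) = 1192/(((-45 + 2)*15)) = 1192/((-43*15)) = 1192/(-645) = 1192*(-1/645) = -1192/645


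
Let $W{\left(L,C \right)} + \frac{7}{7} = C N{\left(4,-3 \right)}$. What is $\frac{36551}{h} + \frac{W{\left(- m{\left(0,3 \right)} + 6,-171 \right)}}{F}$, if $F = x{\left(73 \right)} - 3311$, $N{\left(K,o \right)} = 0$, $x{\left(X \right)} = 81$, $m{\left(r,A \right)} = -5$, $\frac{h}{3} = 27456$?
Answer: $\frac{59071049}{133024320} \approx 0.44406$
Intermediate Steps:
$h = 82368$ ($h = 3 \cdot 27456 = 82368$)
$F = -3230$ ($F = 81 - 3311 = -3230$)
$W{\left(L,C \right)} = -1$ ($W{\left(L,C \right)} = -1 + C 0 = -1 + 0 = -1$)
$\frac{36551}{h} + \frac{W{\left(- m{\left(0,3 \right)} + 6,-171 \right)}}{F} = \frac{36551}{82368} - \frac{1}{-3230} = 36551 \cdot \frac{1}{82368} - - \frac{1}{3230} = \frac{36551}{82368} + \frac{1}{3230} = \frac{59071049}{133024320}$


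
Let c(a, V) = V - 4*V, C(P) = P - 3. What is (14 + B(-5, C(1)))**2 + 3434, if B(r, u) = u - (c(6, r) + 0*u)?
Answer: 3443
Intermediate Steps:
C(P) = -3 + P
c(a, V) = -3*V
B(r, u) = u + 3*r (B(r, u) = u - (-3*r + 0*u) = u - (-3*r + 0) = u - (-3)*r = u + 3*r)
(14 + B(-5, C(1)))**2 + 3434 = (14 + ((-3 + 1) + 3*(-5)))**2 + 3434 = (14 + (-2 - 15))**2 + 3434 = (14 - 17)**2 + 3434 = (-3)**2 + 3434 = 9 + 3434 = 3443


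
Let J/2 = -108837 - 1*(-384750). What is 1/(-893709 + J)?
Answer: -1/341883 ≈ -2.9250e-6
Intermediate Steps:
J = 551826 (J = 2*(-108837 - 1*(-384750)) = 2*(-108837 + 384750) = 2*275913 = 551826)
1/(-893709 + J) = 1/(-893709 + 551826) = 1/(-341883) = -1/341883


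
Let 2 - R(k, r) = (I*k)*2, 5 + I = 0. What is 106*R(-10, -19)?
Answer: -10388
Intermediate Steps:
I = -5 (I = -5 + 0 = -5)
R(k, r) = 2 + 10*k (R(k, r) = 2 - (-5*k)*2 = 2 - (-10)*k = 2 + 10*k)
106*R(-10, -19) = 106*(2 + 10*(-10)) = 106*(2 - 100) = 106*(-98) = -10388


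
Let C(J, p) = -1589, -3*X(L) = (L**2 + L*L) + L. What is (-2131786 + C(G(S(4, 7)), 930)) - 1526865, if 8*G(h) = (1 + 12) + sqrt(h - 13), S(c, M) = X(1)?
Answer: -3660240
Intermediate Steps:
X(L) = -2*L**2/3 - L/3 (X(L) = -((L**2 + L*L) + L)/3 = -((L**2 + L**2) + L)/3 = -(2*L**2 + L)/3 = -(L + 2*L**2)/3 = -2*L**2/3 - L/3)
S(c, M) = -1 (S(c, M) = -1/3*1*(1 + 2*1) = -1/3*1*(1 + 2) = -1/3*1*3 = -1)
G(h) = 13/8 + sqrt(-13 + h)/8 (G(h) = ((1 + 12) + sqrt(h - 13))/8 = (13 + sqrt(-13 + h))/8 = 13/8 + sqrt(-13 + h)/8)
(-2131786 + C(G(S(4, 7)), 930)) - 1526865 = (-2131786 - 1589) - 1526865 = -2133375 - 1526865 = -3660240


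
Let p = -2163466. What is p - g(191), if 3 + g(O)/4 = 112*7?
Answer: -2166590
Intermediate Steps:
g(O) = 3124 (g(O) = -12 + 4*(112*7) = -12 + 4*784 = -12 + 3136 = 3124)
p - g(191) = -2163466 - 1*3124 = -2163466 - 3124 = -2166590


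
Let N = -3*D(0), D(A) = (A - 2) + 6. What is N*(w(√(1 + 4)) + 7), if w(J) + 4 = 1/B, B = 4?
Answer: -39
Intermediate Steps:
D(A) = 4 + A (D(A) = (-2 + A) + 6 = 4 + A)
N = -12 (N = -3*(4 + 0) = -3*4 = -12)
w(J) = -15/4 (w(J) = -4 + 1/4 = -4 + 1*(¼) = -4 + ¼ = -15/4)
N*(w(√(1 + 4)) + 7) = -12*(-15/4 + 7) = -12*13/4 = -39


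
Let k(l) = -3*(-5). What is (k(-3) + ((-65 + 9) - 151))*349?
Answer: -67008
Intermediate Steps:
k(l) = 15
(k(-3) + ((-65 + 9) - 151))*349 = (15 + ((-65 + 9) - 151))*349 = (15 + (-56 - 151))*349 = (15 - 207)*349 = -192*349 = -67008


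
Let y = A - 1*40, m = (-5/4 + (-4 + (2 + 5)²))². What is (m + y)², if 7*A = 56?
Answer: 906792769/256 ≈ 3.5422e+6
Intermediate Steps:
A = 8 (A = (⅐)*56 = 8)
m = 30625/16 (m = (-5*¼ + (-4 + 7²))² = (-5/4 + (-4 + 49))² = (-5/4 + 45)² = (175/4)² = 30625/16 ≈ 1914.1)
y = -32 (y = 8 - 1*40 = 8 - 40 = -32)
(m + y)² = (30625/16 - 32)² = (30113/16)² = 906792769/256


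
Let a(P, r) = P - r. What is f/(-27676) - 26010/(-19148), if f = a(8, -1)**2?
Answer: 179575443/132485012 ≈ 1.3554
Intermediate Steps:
f = 81 (f = (8 - 1*(-1))**2 = (8 + 1)**2 = 9**2 = 81)
f/(-27676) - 26010/(-19148) = 81/(-27676) - 26010/(-19148) = 81*(-1/27676) - 26010*(-1/19148) = -81/27676 + 13005/9574 = 179575443/132485012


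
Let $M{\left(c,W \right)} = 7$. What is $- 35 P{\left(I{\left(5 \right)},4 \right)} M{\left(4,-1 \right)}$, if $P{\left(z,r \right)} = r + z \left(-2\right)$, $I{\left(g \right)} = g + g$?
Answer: $3920$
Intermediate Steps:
$I{\left(g \right)} = 2 g$
$P{\left(z,r \right)} = r - 2 z$
$- 35 P{\left(I{\left(5 \right)},4 \right)} M{\left(4,-1 \right)} = - 35 \left(4 - 2 \cdot 2 \cdot 5\right) 7 = - 35 \left(4 - 20\right) 7 = \left(-35\right) \left(-16\right) 7 = 560 \cdot 7 = 3920$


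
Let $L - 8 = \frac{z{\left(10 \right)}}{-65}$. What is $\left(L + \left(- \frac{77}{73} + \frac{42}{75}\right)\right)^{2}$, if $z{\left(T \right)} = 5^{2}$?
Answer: $\frac{28539372096}{562875625} \approx 50.703$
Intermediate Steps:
$z{\left(T \right)} = 25$
$L = \frac{99}{13}$ ($L = 8 + \frac{25}{-65} = 8 + 25 \left(- \frac{1}{65}\right) = 8 - \frac{5}{13} = \frac{99}{13} \approx 7.6154$)
$\left(L + \left(- \frac{77}{73} + \frac{42}{75}\right)\right)^{2} = \left(\frac{99}{13} + \left(- \frac{77}{73} + \frac{42}{75}\right)\right)^{2} = \left(\frac{99}{13} + \left(\left(-77\right) \frac{1}{73} + 42 \cdot \frac{1}{75}\right)\right)^{2} = \left(\frac{99}{13} + \left(- \frac{77}{73} + \frac{14}{25}\right)\right)^{2} = \left(\frac{99}{13} - \frac{903}{1825}\right)^{2} = \left(\frac{168936}{23725}\right)^{2} = \frac{28539372096}{562875625}$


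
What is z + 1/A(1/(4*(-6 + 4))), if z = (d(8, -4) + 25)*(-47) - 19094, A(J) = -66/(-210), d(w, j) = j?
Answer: -220856/11 ≈ -20078.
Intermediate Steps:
A(J) = 11/35 (A(J) = -66*(-1/210) = 11/35)
z = -20081 (z = (-4 + 25)*(-47) - 19094 = 21*(-47) - 19094 = -987 - 19094 = -20081)
z + 1/A(1/(4*(-6 + 4))) = -20081 + 1/(11/35) = -20081 + 35/11 = -220856/11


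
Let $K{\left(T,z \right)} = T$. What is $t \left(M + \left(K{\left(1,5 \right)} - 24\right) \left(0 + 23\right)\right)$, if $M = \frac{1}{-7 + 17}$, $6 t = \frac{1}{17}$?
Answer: $- \frac{1763}{340} \approx -5.1853$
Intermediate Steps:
$t = \frac{1}{102}$ ($t = \frac{1}{6 \cdot 17} = \frac{1}{6} \cdot \frac{1}{17} = \frac{1}{102} \approx 0.0098039$)
$M = \frac{1}{10} \approx 0.1$
$t \left(M + \left(K{\left(1,5 \right)} - 24\right) \left(0 + 23\right)\right) = \frac{\frac{1}{10} + \left(1 - 24\right) \left(0 + 23\right)}{102} = \frac{\frac{1}{10} - 529}{102} = \frac{1}{102} \left(- \frac{5289}{10}\right) = - \frac{1763}{340}$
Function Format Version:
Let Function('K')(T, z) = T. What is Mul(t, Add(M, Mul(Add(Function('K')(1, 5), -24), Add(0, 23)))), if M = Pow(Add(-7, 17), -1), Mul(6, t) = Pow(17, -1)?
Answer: Rational(-1763, 340) ≈ -5.1853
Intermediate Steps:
t = Rational(1, 102) (t = Mul(Rational(1, 6), Pow(17, -1)) = Mul(Rational(1, 6), Rational(1, 17)) = Rational(1, 102) ≈ 0.0098039)
M = Rational(1, 10) (M = Pow(10, -1) = Rational(1, 10) ≈ 0.10000)
Mul(t, Add(M, Mul(Add(Function('K')(1, 5), -24), Add(0, 23)))) = Mul(Rational(1, 102), Add(Rational(1, 10), Mul(Add(1, -24), Add(0, 23)))) = Mul(Rational(1, 102), Add(Rational(1, 10), Mul(-23, 23))) = Mul(Rational(1, 102), Add(Rational(1, 10), -529)) = Mul(Rational(1, 102), Rational(-5289, 10)) = Rational(-1763, 340)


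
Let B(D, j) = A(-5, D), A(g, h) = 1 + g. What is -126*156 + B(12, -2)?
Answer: -19660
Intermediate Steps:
B(D, j) = -4 (B(D, j) = 1 - 5 = -4)
-126*156 + B(12, -2) = -126*156 - 4 = -19656 - 4 = -19660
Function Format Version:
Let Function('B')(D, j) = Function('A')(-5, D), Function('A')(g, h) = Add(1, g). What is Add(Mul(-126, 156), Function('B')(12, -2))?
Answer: -19660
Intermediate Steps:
Function('B')(D, j) = -4 (Function('B')(D, j) = Add(1, -5) = -4)
Add(Mul(-126, 156), Function('B')(12, -2)) = Add(Mul(-126, 156), -4) = Add(-19656, -4) = -19660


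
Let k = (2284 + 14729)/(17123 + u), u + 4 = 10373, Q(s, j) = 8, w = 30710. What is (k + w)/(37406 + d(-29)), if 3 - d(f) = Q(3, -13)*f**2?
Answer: 281432111/281160684 ≈ 1.0010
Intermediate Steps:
u = 10369 (u = -4 + 10373 = 10369)
d(f) = 3 - 8*f**2
k = 5671/9164 (k = (2284 + 14729)/(17123 + 10369) = 17013/27492 = 17013*(1/27492) = 5671/9164 ≈ 0.61883)
(k + w)/(37406 + d(-29)) = (5671/9164 + 30710)/(37406 + (3 - 8*(-29)**2)) = 281432111/(9164*(37406 + (3 - 8*841))) = 281432111/(9164*(37406 + (3 - 6728))) = 281432111/(9164*(37406 - 6725)) = (281432111/9164)/30681 = (281432111/9164)*(1/30681) = 281432111/281160684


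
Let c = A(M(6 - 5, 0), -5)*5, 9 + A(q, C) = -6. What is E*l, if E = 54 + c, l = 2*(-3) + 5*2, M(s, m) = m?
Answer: -84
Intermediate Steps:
A(q, C) = -15 (A(q, C) = -9 - 6 = -15)
c = -75 (c = -15*5 = -75)
l = 4 (l = -6 + 10 = 4)
E = -21 (E = 54 - 75 = -21)
E*l = -21*4 = -84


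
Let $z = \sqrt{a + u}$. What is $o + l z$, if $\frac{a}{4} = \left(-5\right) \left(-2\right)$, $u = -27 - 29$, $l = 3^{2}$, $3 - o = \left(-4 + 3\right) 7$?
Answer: $10 + 36 i \approx 10.0 + 36.0 i$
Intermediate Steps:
$o = 10$ ($o = 3 - \left(-4 + 3\right) 7 = 3 - \left(-1\right) 7 = 3 - -7 = 3 + 7 = 10$)
$l = 9$
$u = -56$
$a = 40$ ($a = 4 \left(\left(-5\right) \left(-2\right)\right) = 4 \cdot 10 = 40$)
$z = 4 i$ ($z = \sqrt{40 - 56} = \sqrt{-16} = 4 i \approx 4.0 i$)
$o + l z = 10 + 9 \cdot 4 i = 10 + 36 i$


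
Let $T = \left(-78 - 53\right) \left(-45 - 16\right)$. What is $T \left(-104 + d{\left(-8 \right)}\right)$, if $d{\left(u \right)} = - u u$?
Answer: $-1342488$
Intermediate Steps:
$d{\left(u \right)} = - u^{2}$
$T = 7991$ ($T = \left(-131\right) \left(-61\right) = 7991$)
$T \left(-104 + d{\left(-8 \right)}\right) = 7991 \left(-104 - \left(-8\right)^{2}\right) = 7991 \left(-104 - 64\right) = 7991 \left(-168\right) = -1342488$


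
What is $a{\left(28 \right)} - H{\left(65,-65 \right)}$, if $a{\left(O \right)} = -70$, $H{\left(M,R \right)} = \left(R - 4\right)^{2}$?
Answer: $-4831$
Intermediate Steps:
$H{\left(M,R \right)} = \left(-4 + R\right)^{2}$
$a{\left(28 \right)} - H{\left(65,-65 \right)} = -70 - \left(-4 - 65\right)^{2} = -70 - \left(-69\right)^{2} = -70 - 4761 = -4831$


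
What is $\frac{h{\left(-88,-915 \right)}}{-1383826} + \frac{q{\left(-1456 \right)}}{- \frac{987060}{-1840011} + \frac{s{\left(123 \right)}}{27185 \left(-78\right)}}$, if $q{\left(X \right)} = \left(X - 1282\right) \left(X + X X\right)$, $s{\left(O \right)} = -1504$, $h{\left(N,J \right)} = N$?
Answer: $- \frac{652442765901432087036021436}{60420121062832253} \approx -1.0798 \cdot 10^{10}$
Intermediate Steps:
$q{\left(X \right)} = \left(-1282 + X\right) \left(X + X^{2}\right)$
$\frac{h{\left(-88,-915 \right)}}{-1383826} + \frac{q{\left(-1456 \right)}}{- \frac{987060}{-1840011} + \frac{s{\left(123 \right)}}{27185 \left(-78\right)}} = - \frac{88}{-1383826} + \frac{\left(-1456\right) \left(-1282 + \left(-1456\right)^{2} - -1865136\right)}{- \frac{987060}{-1840011} - \frac{1504}{27185 \left(-78\right)}} = \left(-88\right) \left(- \frac{1}{1383826}\right) + \frac{\left(-1456\right) \left(-1282 + 2119936 + 1865136\right)}{\left(-987060\right) \left(- \frac{1}{1840011}\right) - \frac{1504}{-2120430}} = \frac{44}{691913} + \frac{\left(-1456\right) 3983790}{\frac{329020}{613337} - - \frac{752}{1060215}} = \frac{44}{691913} - \frac{5800398240}{\frac{329020}{613337} + \frac{752}{1060215}} = \frac{44}{691913} - \frac{5800398240}{\frac{349293168724}{650269087455}} = \frac{44}{691913} - \frac{942954917600097019800}{87323292181} = - \frac{652442765901432087036021436}{60420121062832253}$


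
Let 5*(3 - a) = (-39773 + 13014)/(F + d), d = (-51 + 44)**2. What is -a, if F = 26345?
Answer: -422669/131970 ≈ -3.2028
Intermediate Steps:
d = 49 (d = (-7)**2 = 49)
a = 422669/131970 (a = 3 - (-39773 + 13014)/(5*(26345 + 49)) = 3 - (-26759)/(5*26394) = 3 - 1/5*(-26759/26394) = 3 + 26759/131970 = 422669/131970 ≈ 3.2028)
-a = -1*422669/131970 = -422669/131970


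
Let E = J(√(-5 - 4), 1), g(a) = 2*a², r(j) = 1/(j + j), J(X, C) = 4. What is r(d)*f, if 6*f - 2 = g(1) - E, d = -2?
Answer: 0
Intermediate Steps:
r(j) = 1/(2*j)
E = 4
f = 0 (f = ⅓ + (2*1² - 1*4)/6 = ⅓ + (2*1 - 4)/6 = ⅓ + (2 - 4)/6 = ⅓ + (⅙)*(-2) = ⅓ - ⅓ = 0)
r(d)*f = ((½)/(-2))*0 = ((½)*(-½))*0 = -¼*0 = 0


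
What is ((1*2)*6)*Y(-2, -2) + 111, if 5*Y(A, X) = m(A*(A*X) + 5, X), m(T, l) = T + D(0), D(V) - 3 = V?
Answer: 111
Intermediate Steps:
D(V) = 3 + V
m(T, l) = 3 + T (m(T, l) = T + (3 + 0) = T + 3 = 3 + T)
Y(A, X) = 8/5 + X*A**2/5 (Y(A, X) = (3 + (A*(A*X) + 5))/5 = (3 + (X*A**2 + 5))/5 = (3 + (5 + X*A**2))/5 = (8 + X*A**2)/5 = 8/5 + X*A**2/5)
((1*2)*6)*Y(-2, -2) + 111 = ((1*2)*6)*(8/5 + (1/5)*(-2)*(-2)**2) + 111 = (2*6)*(8/5 + (1/5)*(-2)*4) + 111 = 12*(8/5 - 8/5) + 111 = 12*0 + 111 = 0 + 111 = 111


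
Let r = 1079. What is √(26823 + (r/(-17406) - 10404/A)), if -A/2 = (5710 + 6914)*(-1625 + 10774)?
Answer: √20911276236858582574471514/27921393948 ≈ 163.78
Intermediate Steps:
A = -230993952 (A = -2*(5710 + 6914)*(-1625 + 10774) = -25248*9149 = -2*115496976 = -230993952)
√(26823 + (r/(-17406) - 10404/A)) = √(26823 + (1079/(-17406) - 10404/(-230993952))) = √(26823 + (1079*(-1/17406) - 10404*(-1/230993952))) = √(26823 + (-1079/17406 + 867/19249496)) = √(26823 - 10377557591/167528363688) = √(4493602921645633/167528363688) = √20911276236858582574471514/27921393948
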